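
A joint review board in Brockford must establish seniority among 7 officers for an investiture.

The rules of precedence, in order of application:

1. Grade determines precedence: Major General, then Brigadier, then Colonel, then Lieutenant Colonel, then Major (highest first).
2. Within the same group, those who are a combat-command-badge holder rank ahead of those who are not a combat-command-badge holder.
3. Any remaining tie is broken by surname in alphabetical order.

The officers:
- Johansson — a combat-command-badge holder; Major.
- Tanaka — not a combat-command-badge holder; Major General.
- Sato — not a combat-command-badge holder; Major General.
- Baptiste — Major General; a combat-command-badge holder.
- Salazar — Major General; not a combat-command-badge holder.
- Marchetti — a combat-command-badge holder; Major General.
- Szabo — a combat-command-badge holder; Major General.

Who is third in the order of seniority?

Szabo

By grade: Baptiste, Marchetti, Szabo, Salazar, Sato and Tanaka (Major General); then Johansson (Major).
Among Baptiste, Marchetti, Szabo, Salazar, Sato and Tanaka, a combat-command-badge holder before not a combat-command-badge holder: Baptiste, Marchetti and Szabo (a combat-command-badge holder) before Salazar, Sato and Tanaka (not a combat-command-badge holder).
Among Baptiste, Marchetti and Szabo, alphabetically by surname: Baptiste before Marchetti before Szabo.
Among Salazar, Sato and Tanaka, alphabetically by surname: Salazar before Sato before Tanaka.
Order: Baptiste, Marchetti, Szabo, Salazar, Sato, Tanaka, Johansson.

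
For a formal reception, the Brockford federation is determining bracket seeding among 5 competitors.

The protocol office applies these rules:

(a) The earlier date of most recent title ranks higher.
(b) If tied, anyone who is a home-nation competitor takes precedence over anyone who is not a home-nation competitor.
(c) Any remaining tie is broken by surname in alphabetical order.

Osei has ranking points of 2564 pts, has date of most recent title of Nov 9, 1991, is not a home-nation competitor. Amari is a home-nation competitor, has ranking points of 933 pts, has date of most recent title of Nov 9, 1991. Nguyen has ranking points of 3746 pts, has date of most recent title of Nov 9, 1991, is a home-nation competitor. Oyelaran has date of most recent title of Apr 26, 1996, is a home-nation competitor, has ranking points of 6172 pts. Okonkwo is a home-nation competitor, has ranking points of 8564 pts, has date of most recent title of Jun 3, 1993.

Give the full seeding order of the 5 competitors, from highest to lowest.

By date of most recent title (earlier first): Amari, Nguyen and Osei (each Nov 9, 1991); then Okonkwo (Jun 3, 1993); then Oyelaran (Apr 26, 1996).
Among Amari, Nguyen and Osei, a home-nation competitor before not a home-nation competitor: Amari and Nguyen (a home-nation competitor) before Osei (not a home-nation competitor).
Among Amari and Nguyen, alphabetically by surname: Amari before Nguyen.
Full order: Amari, Nguyen, Osei, Okonkwo, Oyelaran.

Amari, Nguyen, Osei, Okonkwo, Oyelaran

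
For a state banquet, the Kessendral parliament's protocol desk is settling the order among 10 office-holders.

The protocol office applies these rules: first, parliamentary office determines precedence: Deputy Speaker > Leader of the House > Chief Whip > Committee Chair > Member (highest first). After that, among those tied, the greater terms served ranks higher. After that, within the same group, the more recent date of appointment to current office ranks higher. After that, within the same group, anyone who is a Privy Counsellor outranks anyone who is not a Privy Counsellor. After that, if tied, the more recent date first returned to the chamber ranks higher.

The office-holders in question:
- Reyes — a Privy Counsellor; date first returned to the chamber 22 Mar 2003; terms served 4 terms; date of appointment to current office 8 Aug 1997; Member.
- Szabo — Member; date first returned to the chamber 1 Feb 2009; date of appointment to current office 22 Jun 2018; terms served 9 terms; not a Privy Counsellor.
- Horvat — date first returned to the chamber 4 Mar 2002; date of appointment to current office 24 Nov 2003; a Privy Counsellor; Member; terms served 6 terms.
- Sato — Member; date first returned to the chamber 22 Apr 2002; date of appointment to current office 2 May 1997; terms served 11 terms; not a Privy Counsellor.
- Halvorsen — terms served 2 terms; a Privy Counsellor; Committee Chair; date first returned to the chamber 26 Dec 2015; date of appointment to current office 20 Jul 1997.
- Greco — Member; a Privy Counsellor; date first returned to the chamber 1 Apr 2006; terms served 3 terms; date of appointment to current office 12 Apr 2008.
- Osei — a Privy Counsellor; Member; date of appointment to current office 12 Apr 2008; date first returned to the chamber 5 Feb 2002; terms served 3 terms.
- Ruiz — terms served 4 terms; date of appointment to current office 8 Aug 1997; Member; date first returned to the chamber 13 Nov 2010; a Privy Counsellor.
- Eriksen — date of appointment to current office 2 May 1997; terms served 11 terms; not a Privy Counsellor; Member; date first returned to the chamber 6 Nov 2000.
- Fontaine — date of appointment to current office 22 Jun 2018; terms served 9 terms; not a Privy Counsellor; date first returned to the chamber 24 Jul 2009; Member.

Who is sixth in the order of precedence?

By parliamentary office: Halvorsen (Committee Chair); then Sato, Eriksen, Fontaine, Szabo, Horvat, Ruiz, Reyes, Greco and Osei (Member).
Among Sato, Eriksen, Fontaine, Szabo, Horvat, Ruiz, Reyes, Greco and Osei, by terms served (higher first): Sato and Eriksen (11 terms) before Fontaine and Szabo (9 terms) before Horvat (6 terms) before Ruiz and Reyes (4 terms) before Greco and Osei (3 terms).
Sato and Eriksen both have date of appointment to current office 2 May 1997, so the next rule applies.
Sato and Eriksen are each not a Privy Counsellor, so the next rule applies.
Among Sato and Eriksen, by date first returned to the chamber (later first): Sato (22 Apr 2002) before Eriksen (6 Nov 2000).
Fontaine and Szabo both have date of appointment to current office 22 Jun 2018, so the next rule applies.
Fontaine and Szabo are each not a Privy Counsellor, so the next rule applies.
Among Fontaine and Szabo, by date first returned to the chamber (later first): Fontaine (24 Jul 2009) before Szabo (1 Feb 2009).
Ruiz and Reyes both have date of appointment to current office 8 Aug 1997, so the next rule applies.
Ruiz and Reyes are each a Privy Counsellor, so the next rule applies.
Among Ruiz and Reyes, by date first returned to the chamber (later first): Ruiz (13 Nov 2010) before Reyes (22 Mar 2003).
Greco and Osei both have date of appointment to current office 12 Apr 2008, so the next rule applies.
Greco and Osei are each a Privy Counsellor, so the next rule applies.
Among Greco and Osei, by date first returned to the chamber (later first): Greco (1 Apr 2006) before Osei (5 Feb 2002).
Order: Halvorsen, Sato, Eriksen, Fontaine, Szabo, Horvat, Ruiz, Reyes, Greco, Osei.

Horvat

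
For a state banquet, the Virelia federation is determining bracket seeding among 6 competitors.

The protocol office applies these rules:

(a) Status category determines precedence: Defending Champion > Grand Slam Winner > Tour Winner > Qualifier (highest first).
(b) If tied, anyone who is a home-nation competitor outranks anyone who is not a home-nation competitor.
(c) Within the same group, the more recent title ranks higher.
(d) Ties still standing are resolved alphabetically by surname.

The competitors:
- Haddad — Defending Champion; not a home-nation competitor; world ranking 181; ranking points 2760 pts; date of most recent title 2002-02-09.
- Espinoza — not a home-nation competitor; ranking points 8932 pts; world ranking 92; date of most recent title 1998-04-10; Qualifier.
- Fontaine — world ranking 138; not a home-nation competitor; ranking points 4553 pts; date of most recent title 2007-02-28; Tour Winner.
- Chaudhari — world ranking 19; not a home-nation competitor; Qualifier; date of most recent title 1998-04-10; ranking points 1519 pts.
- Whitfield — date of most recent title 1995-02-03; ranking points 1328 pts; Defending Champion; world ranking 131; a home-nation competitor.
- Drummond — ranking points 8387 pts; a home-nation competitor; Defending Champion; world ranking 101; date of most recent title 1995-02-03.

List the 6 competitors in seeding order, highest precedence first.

By status category: Drummond, Whitfield and Haddad (Defending Champion); then Fontaine (Tour Winner); then Chaudhari and Espinoza (Qualifier).
Among Drummond, Whitfield and Haddad, a home-nation competitor before not a home-nation competitor: Drummond and Whitfield (a home-nation competitor) before Haddad (not a home-nation competitor).
Drummond and Whitfield both have date of most recent title 1995-02-03, so the next rule applies.
Among Drummond and Whitfield, alphabetically by surname: Drummond before Whitfield.
Chaudhari and Espinoza are each not a home-nation competitor, so the next rule applies.
Chaudhari and Espinoza both have date of most recent title 1998-04-10, so the next rule applies.
Among Chaudhari and Espinoza, alphabetically by surname: Chaudhari before Espinoza.
Full order: Drummond, Whitfield, Haddad, Fontaine, Chaudhari, Espinoza.

Drummond, Whitfield, Haddad, Fontaine, Chaudhari, Espinoza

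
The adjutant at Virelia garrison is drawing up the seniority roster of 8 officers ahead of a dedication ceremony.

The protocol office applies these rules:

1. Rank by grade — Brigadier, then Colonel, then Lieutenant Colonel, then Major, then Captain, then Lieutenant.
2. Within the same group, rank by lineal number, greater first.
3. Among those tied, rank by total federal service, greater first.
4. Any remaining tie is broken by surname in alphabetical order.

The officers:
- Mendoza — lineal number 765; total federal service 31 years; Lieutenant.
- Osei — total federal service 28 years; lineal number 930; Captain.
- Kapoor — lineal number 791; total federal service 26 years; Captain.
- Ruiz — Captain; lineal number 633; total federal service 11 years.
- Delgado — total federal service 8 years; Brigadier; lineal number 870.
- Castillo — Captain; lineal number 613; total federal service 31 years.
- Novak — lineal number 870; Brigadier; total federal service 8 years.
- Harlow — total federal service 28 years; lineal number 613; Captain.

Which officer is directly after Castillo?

Harlow

By grade: Delgado and Novak (Brigadier); then Osei, Kapoor, Ruiz, Castillo and Harlow (Captain); then Mendoza (Lieutenant).
Delgado and Novak both have lineal number 870, so the next rule applies.
Delgado and Novak both have total federal service 8 years, so the next rule applies.
Among Delgado and Novak, alphabetically by surname: Delgado before Novak.
Among Osei, Kapoor, Ruiz, Castillo and Harlow, by lineal number (higher first): Osei (930) before Kapoor (791) before Ruiz (633) before Castillo and Harlow (613).
Among Castillo and Harlow, by total federal service (higher first): Castillo (31 years) before Harlow (28 years).
Order: Delgado, Novak, Osei, Kapoor, Ruiz, Castillo, Harlow, Mendoza.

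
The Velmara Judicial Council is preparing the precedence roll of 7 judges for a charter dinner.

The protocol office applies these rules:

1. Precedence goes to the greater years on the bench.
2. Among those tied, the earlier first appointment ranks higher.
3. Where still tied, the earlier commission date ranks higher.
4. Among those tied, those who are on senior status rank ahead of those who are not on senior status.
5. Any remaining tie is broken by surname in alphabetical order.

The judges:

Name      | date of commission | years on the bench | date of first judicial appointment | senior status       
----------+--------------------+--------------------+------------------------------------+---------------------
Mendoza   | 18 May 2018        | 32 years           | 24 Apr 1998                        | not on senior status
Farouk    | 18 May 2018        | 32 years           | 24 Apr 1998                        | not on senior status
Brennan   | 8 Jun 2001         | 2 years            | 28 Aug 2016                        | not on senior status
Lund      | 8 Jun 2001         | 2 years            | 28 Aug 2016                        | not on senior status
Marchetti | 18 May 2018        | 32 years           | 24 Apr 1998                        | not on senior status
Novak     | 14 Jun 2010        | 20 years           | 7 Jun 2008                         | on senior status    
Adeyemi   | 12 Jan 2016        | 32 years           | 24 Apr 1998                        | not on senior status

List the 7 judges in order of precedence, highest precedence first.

Adeyemi, Farouk, Marchetti, Mendoza, Novak, Brennan, Lund

By years on the bench (higher first): Adeyemi, Farouk, Marchetti and Mendoza (each 32 years); then Novak (20 years); then Brennan and Lund (both 2 years).
Adeyemi, Farouk, Marchetti and Mendoza all have date of first judicial appointment 24 Apr 1998, so the next rule applies.
Among Adeyemi, Farouk, Marchetti and Mendoza, by date of commission (earlier first): Adeyemi (12 Jan 2016) before Farouk, Marchetti and Mendoza (18 May 2018).
Farouk, Marchetti and Mendoza are each not on senior status, so the next rule applies.
Among Farouk, Marchetti and Mendoza, alphabetically by surname: Farouk before Marchetti before Mendoza.
Brennan and Lund both have date of first judicial appointment 28 Aug 2016, so the next rule applies.
Brennan and Lund both have date of commission 8 Jun 2001, so the next rule applies.
Brennan and Lund are each not on senior status, so the next rule applies.
Among Brennan and Lund, alphabetically by surname: Brennan before Lund.
Full order: Adeyemi, Farouk, Marchetti, Mendoza, Novak, Brennan, Lund.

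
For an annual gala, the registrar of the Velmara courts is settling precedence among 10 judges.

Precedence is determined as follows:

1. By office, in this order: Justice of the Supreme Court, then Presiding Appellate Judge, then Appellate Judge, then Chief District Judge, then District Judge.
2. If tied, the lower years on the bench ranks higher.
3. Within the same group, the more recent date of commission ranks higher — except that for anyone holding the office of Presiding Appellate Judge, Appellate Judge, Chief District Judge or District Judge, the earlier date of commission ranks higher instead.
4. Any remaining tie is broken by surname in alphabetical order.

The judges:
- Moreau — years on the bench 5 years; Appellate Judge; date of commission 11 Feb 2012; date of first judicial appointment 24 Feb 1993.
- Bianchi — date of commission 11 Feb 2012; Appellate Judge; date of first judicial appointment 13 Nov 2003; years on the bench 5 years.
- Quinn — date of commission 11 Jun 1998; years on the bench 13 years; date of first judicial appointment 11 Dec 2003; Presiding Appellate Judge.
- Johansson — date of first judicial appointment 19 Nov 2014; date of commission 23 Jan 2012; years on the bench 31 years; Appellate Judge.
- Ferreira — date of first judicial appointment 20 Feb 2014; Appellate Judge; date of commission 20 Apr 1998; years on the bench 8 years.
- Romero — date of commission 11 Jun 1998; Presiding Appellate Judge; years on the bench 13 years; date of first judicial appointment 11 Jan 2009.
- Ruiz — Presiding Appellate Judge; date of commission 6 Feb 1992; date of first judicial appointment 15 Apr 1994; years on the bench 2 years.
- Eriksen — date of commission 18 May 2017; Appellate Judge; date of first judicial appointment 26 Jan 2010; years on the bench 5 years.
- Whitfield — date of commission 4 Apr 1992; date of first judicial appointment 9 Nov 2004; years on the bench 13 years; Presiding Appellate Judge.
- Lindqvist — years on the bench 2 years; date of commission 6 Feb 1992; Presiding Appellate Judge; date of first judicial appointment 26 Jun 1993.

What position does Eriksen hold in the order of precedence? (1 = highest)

8

By office: Lindqvist, Ruiz, Whitfield, Quinn and Romero (Presiding Appellate Judge); then Bianchi, Moreau, Eriksen, Ferreira and Johansson (Appellate Judge).
Among Lindqvist, Ruiz, Whitfield, Quinn and Romero, by years on the bench (lower first): Lindqvist and Ruiz (2 years) before Whitfield, Quinn and Romero (13 years).
Lindqvist and Ruiz both have date of commission 6 Feb 1992, so the next rule applies.
Among Lindqvist and Ruiz, alphabetically by surname: Lindqvist before Ruiz.
Among Whitfield, Quinn and Romero, by date of commission (earlier first) (reversed rule for this group): Whitfield (4 Apr 1992) before Quinn and Romero (11 Jun 1998).
Among Quinn and Romero, alphabetically by surname: Quinn before Romero.
Among Bianchi, Moreau, Eriksen, Ferreira and Johansson, by years on the bench (lower first): Bianchi, Moreau and Eriksen (5 years) before Ferreira (8 years) before Johansson (31 years).
Among Bianchi, Moreau and Eriksen, by date of commission (earlier first) (reversed rule for this group): Bianchi and Moreau (11 Feb 2012) before Eriksen (18 May 2017).
Among Bianchi and Moreau, alphabetically by surname: Bianchi before Moreau.
Order: Lindqvist, Ruiz, Whitfield, Quinn, Romero, Bianchi, Moreau, Eriksen, Ferreira, Johansson. So position 8.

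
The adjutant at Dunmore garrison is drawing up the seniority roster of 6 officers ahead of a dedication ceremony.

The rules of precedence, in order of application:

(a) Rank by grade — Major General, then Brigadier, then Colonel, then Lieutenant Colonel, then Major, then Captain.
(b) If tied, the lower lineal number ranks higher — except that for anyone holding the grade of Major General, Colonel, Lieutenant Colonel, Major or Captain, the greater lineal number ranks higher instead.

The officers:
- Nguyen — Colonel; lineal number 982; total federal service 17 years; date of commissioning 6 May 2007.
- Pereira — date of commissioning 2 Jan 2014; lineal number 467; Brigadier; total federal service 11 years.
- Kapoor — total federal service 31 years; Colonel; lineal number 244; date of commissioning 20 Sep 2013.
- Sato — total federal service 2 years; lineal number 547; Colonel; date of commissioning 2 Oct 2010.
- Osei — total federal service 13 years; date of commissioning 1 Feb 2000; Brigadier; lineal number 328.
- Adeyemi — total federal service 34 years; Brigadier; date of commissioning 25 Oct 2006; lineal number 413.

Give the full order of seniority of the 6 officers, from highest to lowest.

By grade: Osei, Adeyemi and Pereira (Brigadier); then Nguyen, Sato and Kapoor (Colonel).
Among Osei, Adeyemi and Pereira, by lineal number (lower first): Osei (328) before Adeyemi (413) before Pereira (467).
Among Nguyen, Sato and Kapoor, by lineal number (higher first) (reversed rule for this group): Nguyen (982) before Sato (547) before Kapoor (244).
Full order: Osei, Adeyemi, Pereira, Nguyen, Sato, Kapoor.

Osei, Adeyemi, Pereira, Nguyen, Sato, Kapoor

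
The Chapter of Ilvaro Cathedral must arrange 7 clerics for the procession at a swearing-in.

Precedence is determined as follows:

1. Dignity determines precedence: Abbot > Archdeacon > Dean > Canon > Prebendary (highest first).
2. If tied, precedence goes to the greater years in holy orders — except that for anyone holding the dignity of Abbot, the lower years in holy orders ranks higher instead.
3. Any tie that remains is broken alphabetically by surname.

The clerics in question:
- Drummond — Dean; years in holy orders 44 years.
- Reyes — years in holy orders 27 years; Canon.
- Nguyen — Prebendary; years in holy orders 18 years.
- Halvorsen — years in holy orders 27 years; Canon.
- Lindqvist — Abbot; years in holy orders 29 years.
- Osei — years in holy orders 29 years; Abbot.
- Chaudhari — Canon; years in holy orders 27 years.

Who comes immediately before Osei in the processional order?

By dignity: Lindqvist and Osei (Abbot); then Drummond (Dean); then Chaudhari, Halvorsen and Reyes (Canon); then Nguyen (Prebendary).
Lindqvist and Osei both have years in holy orders 29 years, so the next rule applies.
Among Lindqvist and Osei, alphabetically by surname: Lindqvist before Osei.
Chaudhari, Halvorsen and Reyes all have years in holy orders 27 years, so the next rule applies.
Among Chaudhari, Halvorsen and Reyes, alphabetically by surname: Chaudhari before Halvorsen before Reyes.
Order: Lindqvist, Osei, Drummond, Chaudhari, Halvorsen, Reyes, Nguyen.

Lindqvist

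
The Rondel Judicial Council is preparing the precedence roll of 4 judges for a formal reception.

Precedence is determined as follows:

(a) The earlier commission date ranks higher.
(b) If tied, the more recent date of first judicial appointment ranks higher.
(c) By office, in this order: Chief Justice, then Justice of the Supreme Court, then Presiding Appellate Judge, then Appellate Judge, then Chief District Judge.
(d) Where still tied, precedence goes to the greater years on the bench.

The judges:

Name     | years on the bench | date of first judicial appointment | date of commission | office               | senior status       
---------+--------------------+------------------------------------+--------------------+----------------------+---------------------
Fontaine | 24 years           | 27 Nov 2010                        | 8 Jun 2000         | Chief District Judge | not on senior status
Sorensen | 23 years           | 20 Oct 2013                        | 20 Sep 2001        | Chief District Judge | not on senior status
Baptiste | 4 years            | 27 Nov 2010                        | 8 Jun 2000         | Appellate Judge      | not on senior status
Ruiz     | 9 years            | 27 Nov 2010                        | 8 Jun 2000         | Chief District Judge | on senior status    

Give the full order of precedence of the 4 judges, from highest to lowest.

By date of commission (earlier first): Baptiste, Fontaine and Ruiz (each 8 Jun 2000); then Sorensen (20 Sep 2001).
Baptiste, Fontaine and Ruiz all have date of first judicial appointment 27 Nov 2010, so the next rule applies.
Among Baptiste, Fontaine and Ruiz, by office: Baptiste (Appellate Judge) before Fontaine and Ruiz (Chief District Judge).
Among Fontaine and Ruiz, by years on the bench (higher first): Fontaine (24 years) before Ruiz (9 years).
Full order: Baptiste, Fontaine, Ruiz, Sorensen.

Baptiste, Fontaine, Ruiz, Sorensen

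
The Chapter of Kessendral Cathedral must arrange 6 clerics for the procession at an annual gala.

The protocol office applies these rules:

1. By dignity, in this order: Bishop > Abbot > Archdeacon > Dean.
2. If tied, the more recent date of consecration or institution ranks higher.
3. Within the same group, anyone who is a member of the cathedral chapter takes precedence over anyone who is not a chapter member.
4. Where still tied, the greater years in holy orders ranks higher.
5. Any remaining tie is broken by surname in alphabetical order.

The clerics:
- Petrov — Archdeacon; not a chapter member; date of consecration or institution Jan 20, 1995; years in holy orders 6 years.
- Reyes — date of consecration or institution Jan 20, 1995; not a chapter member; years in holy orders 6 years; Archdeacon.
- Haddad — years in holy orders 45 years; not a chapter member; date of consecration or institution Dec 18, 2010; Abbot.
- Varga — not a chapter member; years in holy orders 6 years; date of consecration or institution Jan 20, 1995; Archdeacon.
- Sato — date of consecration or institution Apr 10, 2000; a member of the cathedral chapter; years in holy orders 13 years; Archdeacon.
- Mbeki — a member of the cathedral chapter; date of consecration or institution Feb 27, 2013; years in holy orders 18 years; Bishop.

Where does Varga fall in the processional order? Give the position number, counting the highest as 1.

By dignity: Mbeki (Bishop); then Haddad (Abbot); then Sato, Petrov, Reyes and Varga (Archdeacon).
Among Sato, Petrov, Reyes and Varga, by date of consecration or institution (later first): Sato (Apr 10, 2000) before Petrov, Reyes and Varga (Jan 20, 1995).
Petrov, Reyes and Varga are each not a chapter member, so the next rule applies.
Petrov, Reyes and Varga all have years in holy orders 6 years, so the next rule applies.
Among Petrov, Reyes and Varga, alphabetically by surname: Petrov before Reyes before Varga.
Order: Mbeki, Haddad, Sato, Petrov, Reyes, Varga. So position 6.

6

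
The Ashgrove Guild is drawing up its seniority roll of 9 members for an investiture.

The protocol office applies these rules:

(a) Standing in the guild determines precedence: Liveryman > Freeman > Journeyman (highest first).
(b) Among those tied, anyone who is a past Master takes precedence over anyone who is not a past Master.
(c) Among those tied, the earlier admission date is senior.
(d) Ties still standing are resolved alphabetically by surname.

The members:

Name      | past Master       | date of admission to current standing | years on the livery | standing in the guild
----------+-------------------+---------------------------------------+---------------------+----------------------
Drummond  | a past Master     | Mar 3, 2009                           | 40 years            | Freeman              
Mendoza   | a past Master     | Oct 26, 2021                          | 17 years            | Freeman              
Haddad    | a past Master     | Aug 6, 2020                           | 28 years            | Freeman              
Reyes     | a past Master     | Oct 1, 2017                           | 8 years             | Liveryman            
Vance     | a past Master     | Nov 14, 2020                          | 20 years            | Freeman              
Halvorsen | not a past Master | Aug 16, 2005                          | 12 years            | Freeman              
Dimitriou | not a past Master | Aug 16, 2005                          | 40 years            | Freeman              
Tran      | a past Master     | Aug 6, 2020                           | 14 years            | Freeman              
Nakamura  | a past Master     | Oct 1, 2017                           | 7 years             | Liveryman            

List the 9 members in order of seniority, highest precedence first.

By standing in the guild: Nakamura and Reyes (Liveryman); then Drummond, Haddad, Tran, Vance, Mendoza, Dimitriou and Halvorsen (Freeman).
Nakamura and Reyes are each a past Master, so the next rule applies.
Nakamura and Reyes both have date of admission to current standing Oct 1, 2017, so the next rule applies.
Among Nakamura and Reyes, alphabetically by surname: Nakamura before Reyes.
Among Drummond, Haddad, Tran, Vance, Mendoza, Dimitriou and Halvorsen, a past Master before not a past Master: Drummond, Haddad, Tran, Vance and Mendoza (a past Master) before Dimitriou and Halvorsen (not a past Master).
Among Drummond, Haddad, Tran, Vance and Mendoza, by date of admission to current standing (earlier first): Drummond (Mar 3, 2009) before Haddad and Tran (Aug 6, 2020) before Vance (Nov 14, 2020) before Mendoza (Oct 26, 2021).
Among Haddad and Tran, alphabetically by surname: Haddad before Tran.
Dimitriou and Halvorsen both have date of admission to current standing Aug 16, 2005, so the next rule applies.
Among Dimitriou and Halvorsen, alphabetically by surname: Dimitriou before Halvorsen.
Full order: Nakamura, Reyes, Drummond, Haddad, Tran, Vance, Mendoza, Dimitriou, Halvorsen.

Nakamura, Reyes, Drummond, Haddad, Tran, Vance, Mendoza, Dimitriou, Halvorsen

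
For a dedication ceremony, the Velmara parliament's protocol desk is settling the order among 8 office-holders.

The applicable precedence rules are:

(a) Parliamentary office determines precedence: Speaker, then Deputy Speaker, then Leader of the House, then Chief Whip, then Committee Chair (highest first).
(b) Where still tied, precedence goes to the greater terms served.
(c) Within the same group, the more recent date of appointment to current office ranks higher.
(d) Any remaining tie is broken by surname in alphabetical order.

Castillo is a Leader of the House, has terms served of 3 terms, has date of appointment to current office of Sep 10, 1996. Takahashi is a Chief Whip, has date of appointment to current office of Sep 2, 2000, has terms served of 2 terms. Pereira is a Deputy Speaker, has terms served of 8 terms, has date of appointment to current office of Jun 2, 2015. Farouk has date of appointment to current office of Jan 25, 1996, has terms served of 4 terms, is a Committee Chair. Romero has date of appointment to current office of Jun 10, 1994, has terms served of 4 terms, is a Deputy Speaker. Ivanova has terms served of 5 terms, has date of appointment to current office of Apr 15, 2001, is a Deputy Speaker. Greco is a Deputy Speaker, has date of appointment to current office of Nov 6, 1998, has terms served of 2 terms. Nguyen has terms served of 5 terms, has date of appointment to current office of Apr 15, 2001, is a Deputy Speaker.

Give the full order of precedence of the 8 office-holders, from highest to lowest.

Pereira, Ivanova, Nguyen, Romero, Greco, Castillo, Takahashi, Farouk

By parliamentary office: Pereira, Ivanova, Nguyen, Romero and Greco (Deputy Speaker); then Castillo (Leader of the House); then Takahashi (Chief Whip); then Farouk (Committee Chair).
Among Pereira, Ivanova, Nguyen, Romero and Greco, by terms served (higher first): Pereira (8 terms) before Ivanova and Nguyen (5 terms) before Romero (4 terms) before Greco (2 terms).
Ivanova and Nguyen both have date of appointment to current office Apr 15, 2001, so the next rule applies.
Among Ivanova and Nguyen, alphabetically by surname: Ivanova before Nguyen.
Full order: Pereira, Ivanova, Nguyen, Romero, Greco, Castillo, Takahashi, Farouk.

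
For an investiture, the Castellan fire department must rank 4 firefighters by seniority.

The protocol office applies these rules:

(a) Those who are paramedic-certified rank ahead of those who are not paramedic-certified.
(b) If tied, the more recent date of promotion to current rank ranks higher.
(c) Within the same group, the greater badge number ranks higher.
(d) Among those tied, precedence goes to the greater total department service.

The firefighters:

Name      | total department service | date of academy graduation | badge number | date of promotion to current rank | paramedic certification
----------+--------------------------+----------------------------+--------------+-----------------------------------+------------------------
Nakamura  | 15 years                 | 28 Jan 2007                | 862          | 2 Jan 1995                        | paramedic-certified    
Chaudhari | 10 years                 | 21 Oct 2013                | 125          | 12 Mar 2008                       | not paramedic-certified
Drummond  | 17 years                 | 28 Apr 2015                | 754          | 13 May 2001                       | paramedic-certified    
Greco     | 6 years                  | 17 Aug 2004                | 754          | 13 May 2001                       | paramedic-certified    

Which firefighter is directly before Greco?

By the first rule: Drummond, Greco and Nakamura (each paramedic-certified); then Chaudhari (not paramedic-certified).
Among Drummond, Greco and Nakamura, by date of promotion to current rank (later first): Drummond and Greco (13 May 2001) before Nakamura (2 Jan 1995).
Drummond and Greco both have badge number 754, so the next rule applies.
Among Drummond and Greco, by total department service (higher first): Drummond (17 years) before Greco (6 years).
Order: Drummond, Greco, Nakamura, Chaudhari.

Drummond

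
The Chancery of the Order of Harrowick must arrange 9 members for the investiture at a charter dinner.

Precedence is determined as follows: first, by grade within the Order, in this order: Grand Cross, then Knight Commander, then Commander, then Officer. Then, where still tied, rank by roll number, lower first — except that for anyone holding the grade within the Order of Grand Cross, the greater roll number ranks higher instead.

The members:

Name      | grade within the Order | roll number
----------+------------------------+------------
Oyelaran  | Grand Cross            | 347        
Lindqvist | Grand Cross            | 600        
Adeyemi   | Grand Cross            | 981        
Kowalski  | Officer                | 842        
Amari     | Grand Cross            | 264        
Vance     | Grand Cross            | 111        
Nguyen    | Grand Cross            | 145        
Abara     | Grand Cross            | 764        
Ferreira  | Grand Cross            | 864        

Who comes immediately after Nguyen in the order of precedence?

Vance

By grade within the Order: Adeyemi, Ferreira, Abara, Lindqvist, Oyelaran, Amari, Nguyen and Vance (Grand Cross); then Kowalski (Officer).
Among Adeyemi, Ferreira, Abara, Lindqvist, Oyelaran, Amari, Nguyen and Vance, by roll number (higher first) (reversed rule for this group): Adeyemi (981) before Ferreira (864) before Abara (764) before Lindqvist (600) before Oyelaran (347) before Amari (264) before Nguyen (145) before Vance (111).
Order: Adeyemi, Ferreira, Abara, Lindqvist, Oyelaran, Amari, Nguyen, Vance, Kowalski.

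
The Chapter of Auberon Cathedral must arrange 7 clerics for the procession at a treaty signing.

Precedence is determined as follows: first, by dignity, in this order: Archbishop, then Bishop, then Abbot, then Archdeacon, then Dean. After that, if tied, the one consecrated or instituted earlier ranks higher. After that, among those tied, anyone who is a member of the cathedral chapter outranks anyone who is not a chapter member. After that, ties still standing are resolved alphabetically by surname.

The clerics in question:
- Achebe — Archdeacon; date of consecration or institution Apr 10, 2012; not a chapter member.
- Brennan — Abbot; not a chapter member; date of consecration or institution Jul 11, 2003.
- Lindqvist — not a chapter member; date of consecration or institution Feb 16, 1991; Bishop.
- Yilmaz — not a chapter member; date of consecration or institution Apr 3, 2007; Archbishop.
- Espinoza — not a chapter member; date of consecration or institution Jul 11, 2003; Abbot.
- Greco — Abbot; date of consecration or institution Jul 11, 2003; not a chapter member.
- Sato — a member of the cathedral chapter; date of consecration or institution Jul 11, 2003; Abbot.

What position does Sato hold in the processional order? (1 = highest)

By dignity: Yilmaz (Archbishop); then Lindqvist (Bishop); then Sato, Brennan, Espinoza and Greco (Abbot); then Achebe (Archdeacon).
Sato, Brennan, Espinoza and Greco all have date of consecration or institution Jul 11, 2003, so the next rule applies.
Among Sato, Brennan, Espinoza and Greco, a member of the cathedral chapter before not a chapter member: Sato (a member of the cathedral chapter) before Brennan, Espinoza and Greco (not a chapter member).
Among Brennan, Espinoza and Greco, alphabetically by surname: Brennan before Espinoza before Greco.
Order: Yilmaz, Lindqvist, Sato, Brennan, Espinoza, Greco, Achebe. So position 3.

3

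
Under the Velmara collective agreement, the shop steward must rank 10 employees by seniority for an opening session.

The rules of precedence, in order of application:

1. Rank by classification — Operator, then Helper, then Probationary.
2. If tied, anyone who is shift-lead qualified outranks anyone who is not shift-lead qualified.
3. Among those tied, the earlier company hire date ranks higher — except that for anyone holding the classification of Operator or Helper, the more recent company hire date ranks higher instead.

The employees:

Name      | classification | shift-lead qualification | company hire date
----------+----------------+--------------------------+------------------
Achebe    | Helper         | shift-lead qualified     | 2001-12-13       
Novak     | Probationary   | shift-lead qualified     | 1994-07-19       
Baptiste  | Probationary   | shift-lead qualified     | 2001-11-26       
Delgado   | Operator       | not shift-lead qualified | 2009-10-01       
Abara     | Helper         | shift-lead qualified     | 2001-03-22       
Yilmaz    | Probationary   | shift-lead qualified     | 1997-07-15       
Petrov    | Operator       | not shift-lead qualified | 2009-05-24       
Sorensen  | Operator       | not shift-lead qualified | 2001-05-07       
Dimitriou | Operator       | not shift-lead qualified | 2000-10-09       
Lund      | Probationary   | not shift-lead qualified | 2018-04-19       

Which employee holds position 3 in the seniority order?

Sorensen

By classification: Delgado, Petrov, Sorensen and Dimitriou (Operator); then Achebe and Abara (Helper); then Novak, Yilmaz, Baptiste and Lund (Probationary).
Delgado, Petrov, Sorensen and Dimitriou are each not shift-lead qualified, so the next rule applies.
Among Delgado, Petrov, Sorensen and Dimitriou, by company hire date (later first) (reversed rule for this group): Delgado (2009-10-01) before Petrov (2009-05-24) before Sorensen (2001-05-07) before Dimitriou (2000-10-09).
Achebe and Abara are each shift-lead qualified, so the next rule applies.
Among Achebe and Abara, by company hire date (later first) (reversed rule for this group): Achebe (2001-12-13) before Abara (2001-03-22).
Among Novak, Yilmaz, Baptiste and Lund, shift-lead qualified before not shift-lead qualified: Novak, Yilmaz and Baptiste (shift-lead qualified) before Lund (not shift-lead qualified).
Among Novak, Yilmaz and Baptiste, by company hire date (earlier first): Novak (1994-07-19) before Yilmaz (1997-07-15) before Baptiste (2001-11-26).
Order: Delgado, Petrov, Sorensen, Dimitriou, Achebe, Abara, Novak, Yilmaz, Baptiste, Lund.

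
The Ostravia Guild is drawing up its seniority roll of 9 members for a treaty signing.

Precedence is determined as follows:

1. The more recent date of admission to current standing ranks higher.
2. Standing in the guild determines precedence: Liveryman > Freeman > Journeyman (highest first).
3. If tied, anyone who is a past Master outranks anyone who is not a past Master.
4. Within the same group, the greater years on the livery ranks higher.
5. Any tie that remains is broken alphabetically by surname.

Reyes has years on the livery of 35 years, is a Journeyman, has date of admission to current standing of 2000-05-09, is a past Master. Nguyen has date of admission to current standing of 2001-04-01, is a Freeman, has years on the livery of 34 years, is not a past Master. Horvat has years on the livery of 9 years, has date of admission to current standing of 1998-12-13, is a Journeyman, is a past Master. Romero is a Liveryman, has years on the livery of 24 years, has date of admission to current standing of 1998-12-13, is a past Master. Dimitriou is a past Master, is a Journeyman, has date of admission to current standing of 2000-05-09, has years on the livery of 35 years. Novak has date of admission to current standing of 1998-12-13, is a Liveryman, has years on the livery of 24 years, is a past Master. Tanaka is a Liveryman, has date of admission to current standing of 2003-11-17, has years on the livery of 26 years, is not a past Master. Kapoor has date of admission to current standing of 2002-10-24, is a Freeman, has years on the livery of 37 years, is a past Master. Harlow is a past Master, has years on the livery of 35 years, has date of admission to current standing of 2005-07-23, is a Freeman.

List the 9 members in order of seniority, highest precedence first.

By date of admission to current standing (later first): Harlow (2005-07-23); then Tanaka (2003-11-17); then Kapoor (2002-10-24); then Nguyen (2001-04-01); then Dimitriou and Reyes (both 2000-05-09); then Novak, Romero and Horvat (each 1998-12-13).
Dimitriou and Reyes are each Journeyman, so the next rule applies.
Dimitriou and Reyes are each a past Master, so the next rule applies.
Dimitriou and Reyes both have years on the livery 35 years, so the next rule applies.
Among Dimitriou and Reyes, alphabetically by surname: Dimitriou before Reyes.
Among Novak, Romero and Horvat, by standing in the guild: Novak and Romero (Liveryman) before Horvat (Journeyman).
Novak and Romero are each a past Master, so the next rule applies.
Novak and Romero both have years on the livery 24 years, so the next rule applies.
Among Novak and Romero, alphabetically by surname: Novak before Romero.
Full order: Harlow, Tanaka, Kapoor, Nguyen, Dimitriou, Reyes, Novak, Romero, Horvat.

Harlow, Tanaka, Kapoor, Nguyen, Dimitriou, Reyes, Novak, Romero, Horvat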